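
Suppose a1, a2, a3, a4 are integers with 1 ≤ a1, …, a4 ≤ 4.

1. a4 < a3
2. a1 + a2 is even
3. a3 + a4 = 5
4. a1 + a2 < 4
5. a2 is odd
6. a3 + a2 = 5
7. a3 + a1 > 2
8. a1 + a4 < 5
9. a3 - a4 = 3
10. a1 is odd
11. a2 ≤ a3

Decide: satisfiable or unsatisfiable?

Take a1 = 1, a2 = 1, a3 = 4, a4 = 1. Then constraint 3: a3 + a4 = 5; constraint 4: a1 + a2 = 2, and every other listed constraint is also met.

Satisfiable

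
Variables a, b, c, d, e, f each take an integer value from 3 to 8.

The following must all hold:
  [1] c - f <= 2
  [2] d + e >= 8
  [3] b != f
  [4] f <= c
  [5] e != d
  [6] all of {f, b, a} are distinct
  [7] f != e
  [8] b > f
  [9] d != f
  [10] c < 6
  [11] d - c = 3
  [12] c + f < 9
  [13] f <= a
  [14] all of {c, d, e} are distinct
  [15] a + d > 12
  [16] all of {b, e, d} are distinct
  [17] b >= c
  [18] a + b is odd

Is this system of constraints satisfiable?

One satisfying assignment is a = 8, b = 7, c = 3, d = 6, e = 5, f = 3.
For the less obvious constraints — constraint 1: c - f = 0; constraint 2: d + e = 11; constraint 11: d - c = 3 — and the others hold by inspection.

Satisfiable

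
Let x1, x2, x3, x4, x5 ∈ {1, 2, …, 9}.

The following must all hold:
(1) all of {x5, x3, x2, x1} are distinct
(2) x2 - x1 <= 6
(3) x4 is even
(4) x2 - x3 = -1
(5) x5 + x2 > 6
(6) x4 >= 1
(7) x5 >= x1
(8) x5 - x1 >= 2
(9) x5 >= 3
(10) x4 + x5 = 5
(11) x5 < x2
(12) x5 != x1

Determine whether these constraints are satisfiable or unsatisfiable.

Satisfiable

One satisfying assignment is x1 = 1, x2 = 4, x3 = 5, x4 = 2, x5 = 3.
For the less obvious constraints — constraint 2: x2 - x1 = 3; constraint 4: x2 - x3 = -1 — and the others hold by inspection.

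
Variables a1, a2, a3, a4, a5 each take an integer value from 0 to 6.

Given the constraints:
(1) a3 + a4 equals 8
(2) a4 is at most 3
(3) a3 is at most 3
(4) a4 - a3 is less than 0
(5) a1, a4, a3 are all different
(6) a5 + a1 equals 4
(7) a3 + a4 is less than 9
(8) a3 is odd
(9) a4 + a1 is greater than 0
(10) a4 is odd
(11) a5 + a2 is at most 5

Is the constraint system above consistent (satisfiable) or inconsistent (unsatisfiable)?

From constraint 3: a3 ≤ 3. From constraint 2: a4 ≤ 3. Hence a3 + a4 ≤ 6. But constraint 1 requires a3 + a4 = 8, and 8 > 6. Contradiction.

Unsatisfiable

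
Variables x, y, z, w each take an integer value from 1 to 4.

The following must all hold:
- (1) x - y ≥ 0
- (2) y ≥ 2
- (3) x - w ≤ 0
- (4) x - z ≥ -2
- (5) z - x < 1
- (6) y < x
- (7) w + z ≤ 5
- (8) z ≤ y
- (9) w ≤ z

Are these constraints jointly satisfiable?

Unsatisfiable

Constraints 3, 6, 8, and 9 give w ≤ z, z ≤ y, y < x, x ≤ w. Chaining: w ≤ z ≤ y < x ≤ w, which forces w < w — impossible.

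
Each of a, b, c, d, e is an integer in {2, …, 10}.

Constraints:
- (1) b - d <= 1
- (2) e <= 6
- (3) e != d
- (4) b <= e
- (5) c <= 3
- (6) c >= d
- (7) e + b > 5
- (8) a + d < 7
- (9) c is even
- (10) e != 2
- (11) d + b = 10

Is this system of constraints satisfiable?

From constraints 5 and 6: d ≤ c ≤ 3. From constraints 2 and 4: b ≤ e ≤ 6. Hence d + b ≤ 9. But constraint 11 requires d + b = 10, and 10 > 9. Contradiction.

Unsatisfiable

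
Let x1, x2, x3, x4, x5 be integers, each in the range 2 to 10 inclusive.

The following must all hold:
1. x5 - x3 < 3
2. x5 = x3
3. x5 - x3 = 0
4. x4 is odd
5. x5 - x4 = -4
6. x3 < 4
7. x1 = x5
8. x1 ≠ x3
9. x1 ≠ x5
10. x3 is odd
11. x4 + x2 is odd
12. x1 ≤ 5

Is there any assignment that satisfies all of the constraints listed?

From constraints 2 and 7, x1 = x5 = x3, so x1 = x3. But constraint 8 says x1 ≠ x3. Contradiction.

Unsatisfiable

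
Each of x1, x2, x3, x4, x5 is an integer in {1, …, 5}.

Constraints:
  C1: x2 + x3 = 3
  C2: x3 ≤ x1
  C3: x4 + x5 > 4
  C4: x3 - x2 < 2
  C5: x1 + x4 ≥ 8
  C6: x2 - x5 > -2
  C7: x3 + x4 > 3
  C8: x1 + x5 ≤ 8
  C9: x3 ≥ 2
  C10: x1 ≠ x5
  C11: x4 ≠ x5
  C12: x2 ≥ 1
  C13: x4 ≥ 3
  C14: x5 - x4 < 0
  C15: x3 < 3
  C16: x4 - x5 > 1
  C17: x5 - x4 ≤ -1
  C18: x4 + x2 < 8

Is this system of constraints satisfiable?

Take x1 = 4, x2 = 1, x3 = 2, x4 = 4, x5 = 2. Then constraint 1: x2 + x3 = 3; constraint 3: x4 + x5 = 6, and every other listed constraint is also met.

Satisfiable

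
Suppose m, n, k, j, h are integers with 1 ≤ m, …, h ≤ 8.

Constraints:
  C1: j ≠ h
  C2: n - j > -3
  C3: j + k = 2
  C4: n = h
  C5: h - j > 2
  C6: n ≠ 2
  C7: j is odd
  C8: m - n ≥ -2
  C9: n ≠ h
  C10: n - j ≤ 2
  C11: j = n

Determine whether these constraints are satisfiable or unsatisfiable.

Unsatisfiable

From constraints 4 and 11, j = n = h, so j = h. But constraint 1 says j ≠ h. Contradiction.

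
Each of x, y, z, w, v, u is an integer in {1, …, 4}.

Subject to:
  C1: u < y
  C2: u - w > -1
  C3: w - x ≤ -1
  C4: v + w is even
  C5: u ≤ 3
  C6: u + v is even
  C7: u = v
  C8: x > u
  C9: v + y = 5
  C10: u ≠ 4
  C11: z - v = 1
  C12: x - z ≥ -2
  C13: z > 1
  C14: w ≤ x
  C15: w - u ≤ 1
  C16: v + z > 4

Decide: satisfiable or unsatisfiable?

Satisfiable

One satisfying assignment is x = 4, y = 3, z = 3, w = 2, v = 2, u = 2.
For the less obvious constraints — constraint 2: u - w = 0; constraint 3: w - x = -2 — and the others hold by inspection.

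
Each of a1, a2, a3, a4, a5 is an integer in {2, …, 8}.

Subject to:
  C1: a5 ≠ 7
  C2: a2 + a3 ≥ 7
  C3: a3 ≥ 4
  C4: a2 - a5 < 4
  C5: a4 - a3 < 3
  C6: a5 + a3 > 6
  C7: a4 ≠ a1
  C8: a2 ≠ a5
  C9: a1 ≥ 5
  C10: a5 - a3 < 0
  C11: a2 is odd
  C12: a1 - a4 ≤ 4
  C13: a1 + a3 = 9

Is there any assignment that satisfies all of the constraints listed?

The assignment a1 = 5, a2 = 5, a3 = 4, a4 = 4, a5 = 3 works:
  constraint 2 holds since a2 + a3 = 9.
  constraint 4 holds since a2 - a5 = 2.
  constraint 5 holds since a4 - a3 = 0.
The rest check out directly.

Satisfiable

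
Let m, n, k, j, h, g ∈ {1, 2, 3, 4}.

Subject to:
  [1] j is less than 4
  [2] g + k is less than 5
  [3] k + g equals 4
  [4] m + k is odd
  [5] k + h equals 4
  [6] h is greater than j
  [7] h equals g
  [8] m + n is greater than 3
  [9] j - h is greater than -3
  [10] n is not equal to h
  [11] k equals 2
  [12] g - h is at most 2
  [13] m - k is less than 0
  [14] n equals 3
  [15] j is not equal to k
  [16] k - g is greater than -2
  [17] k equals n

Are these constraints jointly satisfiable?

Unsatisfiable

Constraint 11 fixes k = 2 and constraint 14 fixes n = 3, but constraint 17 requires k = n. Since 2 ≠ 3, contradiction.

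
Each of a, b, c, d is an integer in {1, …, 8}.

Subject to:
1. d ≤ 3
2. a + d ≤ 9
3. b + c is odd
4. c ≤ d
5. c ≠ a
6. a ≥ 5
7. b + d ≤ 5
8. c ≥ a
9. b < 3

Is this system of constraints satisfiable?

Unsatisfiable

From constraints 6 and 8: c ≥ a and a ≥ 5, so c ≥ 5. From constraints 1 and 4: c ≤ d and d ≤ 3, so c ≤ 3. But 3 < 5, so no value of c works.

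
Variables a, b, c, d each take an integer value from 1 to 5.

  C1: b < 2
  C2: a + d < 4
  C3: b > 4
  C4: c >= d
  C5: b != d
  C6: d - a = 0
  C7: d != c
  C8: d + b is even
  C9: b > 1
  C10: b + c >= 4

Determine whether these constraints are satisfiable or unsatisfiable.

Unsatisfiable

From constraint 3: b ≥ 5. From constraint 1: b ≤ 1. But 1 < 5, so no value of b works.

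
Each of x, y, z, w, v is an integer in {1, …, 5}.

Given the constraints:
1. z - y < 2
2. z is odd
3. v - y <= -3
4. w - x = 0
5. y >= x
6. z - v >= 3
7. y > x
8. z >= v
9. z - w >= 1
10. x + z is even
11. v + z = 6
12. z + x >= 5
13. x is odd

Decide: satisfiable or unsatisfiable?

Satisfiable

Take x = 1, y = 5, z = 5, w = 1, v = 1. Then constraint 1: z - y = 0; constraint 3: v - y = -4, and every other listed constraint is also met.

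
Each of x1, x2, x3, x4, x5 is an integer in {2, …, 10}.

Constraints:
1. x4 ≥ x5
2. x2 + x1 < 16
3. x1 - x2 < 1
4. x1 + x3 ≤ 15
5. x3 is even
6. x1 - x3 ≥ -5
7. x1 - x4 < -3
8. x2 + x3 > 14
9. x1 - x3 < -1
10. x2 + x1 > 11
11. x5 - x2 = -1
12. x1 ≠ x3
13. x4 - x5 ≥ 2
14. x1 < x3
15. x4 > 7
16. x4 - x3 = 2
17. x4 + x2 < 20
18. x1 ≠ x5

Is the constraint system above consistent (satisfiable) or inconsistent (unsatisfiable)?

Take x1 = 6, x2 = 8, x3 = 8, x4 = 10, x5 = 7. Then constraint 2: x2 + x1 = 14; constraint 3: x1 - x2 = -2, and every other listed constraint is also met.

Satisfiable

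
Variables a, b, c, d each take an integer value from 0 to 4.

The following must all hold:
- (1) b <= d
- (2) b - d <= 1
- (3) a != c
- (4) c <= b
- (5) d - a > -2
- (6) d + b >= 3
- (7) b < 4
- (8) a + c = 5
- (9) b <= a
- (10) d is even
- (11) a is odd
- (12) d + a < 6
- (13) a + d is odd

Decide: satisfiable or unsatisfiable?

The assignment a = 3, b = 2, c = 2, d = 2 works:
  constraint 2 holds since b - d = 0.
  constraint 5 holds since d - a = -1.
  constraint 6 holds since d + b = 4.
The rest check out directly.

Satisfiable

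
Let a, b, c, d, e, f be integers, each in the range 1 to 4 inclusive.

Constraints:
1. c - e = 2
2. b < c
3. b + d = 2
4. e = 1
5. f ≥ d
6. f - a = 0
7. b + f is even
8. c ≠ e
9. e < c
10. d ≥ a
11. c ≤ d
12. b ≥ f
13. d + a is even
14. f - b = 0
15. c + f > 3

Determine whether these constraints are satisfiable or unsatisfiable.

Unsatisfiable

Constraints 2, 5, 11, and 12 give c ≤ d, d ≤ f, f ≤ b, b < c. Chaining: c ≤ d ≤ f ≤ b < c, which forces c < c — impossible.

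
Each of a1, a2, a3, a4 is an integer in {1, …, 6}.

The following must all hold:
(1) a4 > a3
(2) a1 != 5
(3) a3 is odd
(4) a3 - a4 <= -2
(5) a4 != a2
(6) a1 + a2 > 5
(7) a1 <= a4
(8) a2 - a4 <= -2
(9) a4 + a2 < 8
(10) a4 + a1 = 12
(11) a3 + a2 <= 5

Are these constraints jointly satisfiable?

Satisfiable

Try a1 = 6, a2 = 1, a3 = 1, a4 = 6.
Check constraint 4: a3 - a4 = -5; constraint 6: a1 + a2 = 7; constraint 8: a2 - a4 = -5. The remaining constraints are straightforward to verify.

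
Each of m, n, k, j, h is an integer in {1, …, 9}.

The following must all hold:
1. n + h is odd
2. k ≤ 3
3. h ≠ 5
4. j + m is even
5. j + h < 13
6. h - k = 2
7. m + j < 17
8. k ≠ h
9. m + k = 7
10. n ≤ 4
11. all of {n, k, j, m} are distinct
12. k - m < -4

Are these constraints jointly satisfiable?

Satisfiable

The assignment m = 6, n = 4, k = 1, j = 8, h = 3 works:
  constraint 5 holds since j + h = 11.
  constraint 6 holds since h - k = 2.
The rest check out directly.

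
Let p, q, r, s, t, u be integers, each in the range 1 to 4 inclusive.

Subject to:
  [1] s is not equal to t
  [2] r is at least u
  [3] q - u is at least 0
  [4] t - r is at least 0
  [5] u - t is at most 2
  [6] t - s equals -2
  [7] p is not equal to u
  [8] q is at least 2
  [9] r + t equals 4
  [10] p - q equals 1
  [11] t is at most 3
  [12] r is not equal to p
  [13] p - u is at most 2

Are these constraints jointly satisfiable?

Satisfiable

Take p = 3, q = 2, r = 2, s = 4, t = 2, u = 2. Then constraint 3: q - u = 0; constraint 4: t - r = 0; constraint 5: u - t = 0, and every other listed constraint is also met.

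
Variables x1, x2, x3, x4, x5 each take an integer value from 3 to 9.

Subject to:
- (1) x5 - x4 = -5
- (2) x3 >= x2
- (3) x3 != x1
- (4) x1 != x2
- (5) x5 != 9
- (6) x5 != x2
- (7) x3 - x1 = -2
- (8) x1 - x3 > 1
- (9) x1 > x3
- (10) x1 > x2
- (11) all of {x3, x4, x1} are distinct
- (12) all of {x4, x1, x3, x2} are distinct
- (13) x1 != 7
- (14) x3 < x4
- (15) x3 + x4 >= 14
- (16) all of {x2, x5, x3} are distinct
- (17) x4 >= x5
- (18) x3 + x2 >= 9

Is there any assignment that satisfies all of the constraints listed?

Satisfiable

Take x1 = 8, x2 = 3, x3 = 6, x4 = 9, x5 = 4. Then constraint 1: x5 - x4 = -5; constraint 7: x3 - x1 = -2, and every other listed constraint is also met.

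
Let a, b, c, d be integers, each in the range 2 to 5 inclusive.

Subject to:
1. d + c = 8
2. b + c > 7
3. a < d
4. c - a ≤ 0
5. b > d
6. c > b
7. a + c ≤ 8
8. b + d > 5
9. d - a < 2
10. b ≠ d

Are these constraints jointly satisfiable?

Unsatisfiable

Constraints 3, 4, 5, and 6 give d < b, b < c, c ≤ a, a < d. Chaining: d < b < c ≤ a < d, which forces d < d — impossible.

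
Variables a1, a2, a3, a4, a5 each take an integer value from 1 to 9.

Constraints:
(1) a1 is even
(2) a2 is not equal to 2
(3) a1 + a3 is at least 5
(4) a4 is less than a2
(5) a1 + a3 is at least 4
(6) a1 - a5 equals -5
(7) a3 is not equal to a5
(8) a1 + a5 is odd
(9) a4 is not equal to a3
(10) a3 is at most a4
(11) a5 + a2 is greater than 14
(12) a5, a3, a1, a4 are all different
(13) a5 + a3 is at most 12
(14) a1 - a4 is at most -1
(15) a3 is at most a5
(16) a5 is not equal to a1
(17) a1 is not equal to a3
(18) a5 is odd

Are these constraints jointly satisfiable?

Satisfiable

Setting (a1, a2, a3, a4, a5) = (4, 7, 1, 5, 9) satisfies everything: constraint 3: a1 + a3 = 5; constraint 5: a1 + a3 = 5, and the others follow.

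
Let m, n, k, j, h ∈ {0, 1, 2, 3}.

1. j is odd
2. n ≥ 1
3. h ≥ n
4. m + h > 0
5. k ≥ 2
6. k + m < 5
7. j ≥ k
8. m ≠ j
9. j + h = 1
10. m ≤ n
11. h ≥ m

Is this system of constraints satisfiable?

From constraints 5 and 7: j ≥ k ≥ 2. From constraints 2 and 3: h ≥ n ≥ 1. Hence j + h ≥ 3. But constraint 9 requires j + h = 1, and 1 < 3. Contradiction.

Unsatisfiable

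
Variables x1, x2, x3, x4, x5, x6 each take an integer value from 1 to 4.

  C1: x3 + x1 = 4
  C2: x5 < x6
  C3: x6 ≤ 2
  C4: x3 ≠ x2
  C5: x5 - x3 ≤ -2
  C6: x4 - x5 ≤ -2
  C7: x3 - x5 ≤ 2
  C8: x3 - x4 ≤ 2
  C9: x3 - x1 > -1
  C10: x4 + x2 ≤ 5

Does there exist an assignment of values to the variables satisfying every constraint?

Constraints 5, 6, and 8 give x5 − x4 ≥ 2, x4 − x3 ≥ -2, x3 − x5 ≥ 2.
Adding all 3 inequalities: the left sides telescope to 0, and the right sides sum to 2 + (-2) + 2 = 2. So 0 ≥ 2, which is false.

Unsatisfiable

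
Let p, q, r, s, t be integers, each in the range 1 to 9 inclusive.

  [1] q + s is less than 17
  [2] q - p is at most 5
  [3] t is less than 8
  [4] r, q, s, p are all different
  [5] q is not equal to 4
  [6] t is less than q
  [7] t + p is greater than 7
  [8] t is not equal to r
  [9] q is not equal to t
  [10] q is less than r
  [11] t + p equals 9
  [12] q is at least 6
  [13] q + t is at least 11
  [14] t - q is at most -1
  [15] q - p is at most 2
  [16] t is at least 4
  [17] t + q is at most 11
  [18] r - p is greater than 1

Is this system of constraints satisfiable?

One satisfying assignment is p = 4, q = 6, r = 7, s = 9, t = 5.
For the less obvious constraints — constraint 1: q + s = 15; constraint 2: q - p = 2 — and the others hold by inspection.

Satisfiable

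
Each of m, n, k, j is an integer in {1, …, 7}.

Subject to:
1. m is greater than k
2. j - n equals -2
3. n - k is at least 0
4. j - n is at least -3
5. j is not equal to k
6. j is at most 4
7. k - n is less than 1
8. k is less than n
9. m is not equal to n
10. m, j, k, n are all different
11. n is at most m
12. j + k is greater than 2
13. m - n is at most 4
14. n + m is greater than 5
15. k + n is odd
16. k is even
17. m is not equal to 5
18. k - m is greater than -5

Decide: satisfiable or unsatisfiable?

Setting (m, n, k, j) = (4, 3, 2, 1) satisfies everything: constraint 2: j - n = -2; constraint 3: n - k = 1; constraint 4: j - n = -2, and the others follow.

Satisfiable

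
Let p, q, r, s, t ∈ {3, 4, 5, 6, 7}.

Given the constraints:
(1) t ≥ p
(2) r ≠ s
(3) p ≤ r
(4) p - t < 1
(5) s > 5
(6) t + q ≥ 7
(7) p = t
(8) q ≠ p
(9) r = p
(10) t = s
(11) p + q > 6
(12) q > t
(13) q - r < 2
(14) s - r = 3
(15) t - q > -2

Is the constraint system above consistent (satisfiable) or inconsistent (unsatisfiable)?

Unsatisfiable

From constraints 7, 9, and 10, r = p = t = s, so r = s. But constraint 2 says r ≠ s. Contradiction.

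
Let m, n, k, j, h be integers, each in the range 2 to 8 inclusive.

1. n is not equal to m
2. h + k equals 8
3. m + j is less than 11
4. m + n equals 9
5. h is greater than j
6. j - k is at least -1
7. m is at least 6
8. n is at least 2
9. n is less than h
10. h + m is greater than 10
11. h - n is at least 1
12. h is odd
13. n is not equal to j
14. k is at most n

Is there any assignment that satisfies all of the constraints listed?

Setting (m, n, k, j, h) = (6, 3, 3, 4, 5) satisfies everything: constraint 2: h + k = 8; constraint 3: m + j = 10; constraint 4: m + n = 9, and the others follow.

Satisfiable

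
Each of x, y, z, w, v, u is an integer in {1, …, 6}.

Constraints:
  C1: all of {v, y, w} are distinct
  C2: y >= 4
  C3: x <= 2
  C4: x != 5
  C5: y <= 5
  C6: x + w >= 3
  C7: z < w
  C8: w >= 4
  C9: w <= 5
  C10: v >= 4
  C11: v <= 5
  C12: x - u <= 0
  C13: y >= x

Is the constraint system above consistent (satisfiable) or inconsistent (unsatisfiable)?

Unsatisfiable

Constraints 2, 5, 8, 9, 10, and 11 confine each of v, y, w to the 2 values {4, 5}.
Constraint 1 requires all 3 of them to be distinct, but only 2 values are available — impossible by the pigeonhole principle.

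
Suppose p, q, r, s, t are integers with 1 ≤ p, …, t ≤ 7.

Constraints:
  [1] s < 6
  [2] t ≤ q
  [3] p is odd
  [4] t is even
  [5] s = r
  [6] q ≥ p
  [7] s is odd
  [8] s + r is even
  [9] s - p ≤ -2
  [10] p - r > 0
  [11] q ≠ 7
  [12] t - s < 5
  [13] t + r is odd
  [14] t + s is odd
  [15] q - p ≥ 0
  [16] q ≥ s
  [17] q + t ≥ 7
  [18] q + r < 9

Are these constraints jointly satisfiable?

The assignment p = 3, q = 6, r = 1, s = 1, t = 4 works:
  constraint 9 holds since s - p = -2.
  constraint 10 holds since p - r = 2.
The rest check out directly.

Satisfiable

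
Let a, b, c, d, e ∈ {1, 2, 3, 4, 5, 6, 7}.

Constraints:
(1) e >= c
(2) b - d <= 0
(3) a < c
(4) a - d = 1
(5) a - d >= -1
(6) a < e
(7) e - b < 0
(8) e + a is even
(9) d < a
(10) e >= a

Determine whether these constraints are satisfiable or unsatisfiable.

Constraints 1, 2, 3, 7, and 9 give d < a, a < c, c ≤ e, e < b, b ≤ d. Chaining: d < a < c ≤ e < b ≤ d, which forces d < d — impossible.

Unsatisfiable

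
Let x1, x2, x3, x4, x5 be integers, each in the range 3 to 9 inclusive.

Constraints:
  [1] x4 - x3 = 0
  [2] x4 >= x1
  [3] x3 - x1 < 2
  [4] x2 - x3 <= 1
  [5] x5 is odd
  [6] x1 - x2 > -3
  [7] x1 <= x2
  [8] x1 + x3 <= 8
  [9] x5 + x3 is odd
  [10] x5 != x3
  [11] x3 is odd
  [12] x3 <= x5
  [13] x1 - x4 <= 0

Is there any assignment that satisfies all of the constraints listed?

Unsatisfiable

Constraint 5 makes x5 odd and constraint 11 makes x3 odd, so x5 + x3 must be even. Constraint 9 says x5 + x3 is odd — contradiction.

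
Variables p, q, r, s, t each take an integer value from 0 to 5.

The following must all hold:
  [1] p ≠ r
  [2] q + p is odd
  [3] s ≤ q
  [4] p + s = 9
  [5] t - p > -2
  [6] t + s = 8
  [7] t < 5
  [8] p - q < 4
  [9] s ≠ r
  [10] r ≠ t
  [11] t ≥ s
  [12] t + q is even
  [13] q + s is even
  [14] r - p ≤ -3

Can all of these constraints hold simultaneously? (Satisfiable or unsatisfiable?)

Satisfiable

Take p = 5, q = 4, r = 2, s = 4, t = 4. Then constraint 4: p + s = 9; constraint 5: t - p = -1, and every other listed constraint is also met.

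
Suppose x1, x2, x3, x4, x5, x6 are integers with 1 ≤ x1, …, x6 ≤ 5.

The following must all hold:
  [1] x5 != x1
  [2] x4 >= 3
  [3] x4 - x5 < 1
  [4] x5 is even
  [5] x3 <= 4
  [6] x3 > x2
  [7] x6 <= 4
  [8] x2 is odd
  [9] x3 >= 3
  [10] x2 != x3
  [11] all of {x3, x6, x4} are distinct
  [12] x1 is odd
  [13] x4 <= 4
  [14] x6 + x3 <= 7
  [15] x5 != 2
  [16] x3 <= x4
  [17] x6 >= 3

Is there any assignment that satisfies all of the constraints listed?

Unsatisfiable

Constraints 2, 5, 7, 9, 13, and 17 confine each of x3, x6, x4 to the 2 values {3, 4}.
Constraint 11 requires all 3 of them to be distinct, but only 2 values are available — impossible by the pigeonhole principle.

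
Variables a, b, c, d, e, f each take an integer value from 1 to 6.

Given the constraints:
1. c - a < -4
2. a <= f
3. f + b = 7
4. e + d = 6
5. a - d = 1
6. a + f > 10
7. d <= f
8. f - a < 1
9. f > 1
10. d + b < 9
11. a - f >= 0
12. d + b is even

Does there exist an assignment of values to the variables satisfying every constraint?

Satisfiable

Take a = 6, b = 1, c = 1, d = 5, e = 1, f = 6. Then constraint 1: c - a = -5; constraint 3: f + b = 7; constraint 4: e + d = 6, and every other listed constraint is also met.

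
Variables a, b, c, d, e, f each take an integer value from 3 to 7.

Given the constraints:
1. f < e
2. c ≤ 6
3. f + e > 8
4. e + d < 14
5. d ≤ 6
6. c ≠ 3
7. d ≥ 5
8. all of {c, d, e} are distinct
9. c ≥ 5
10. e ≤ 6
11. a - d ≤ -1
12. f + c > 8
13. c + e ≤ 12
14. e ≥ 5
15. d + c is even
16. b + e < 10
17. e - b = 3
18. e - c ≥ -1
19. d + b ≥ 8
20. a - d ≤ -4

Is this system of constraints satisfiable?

Unsatisfiable

Constraints 2, 5, 7, 9, 10, and 14 confine each of c, d, e to the 2 values {5, 6}.
Constraint 8 requires all 3 of them to be distinct, but only 2 values are available — impossible by the pigeonhole principle.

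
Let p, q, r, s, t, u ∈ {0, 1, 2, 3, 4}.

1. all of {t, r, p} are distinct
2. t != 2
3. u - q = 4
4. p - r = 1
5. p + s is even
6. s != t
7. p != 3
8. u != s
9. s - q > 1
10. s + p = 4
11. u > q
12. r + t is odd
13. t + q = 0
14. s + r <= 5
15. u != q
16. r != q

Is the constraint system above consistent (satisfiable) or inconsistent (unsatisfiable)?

Take p = 2, q = 0, r = 1, s = 2, t = 0, u = 4. Then constraint 3: u - q = 4; constraint 4: p - r = 1, and every other listed constraint is also met.

Satisfiable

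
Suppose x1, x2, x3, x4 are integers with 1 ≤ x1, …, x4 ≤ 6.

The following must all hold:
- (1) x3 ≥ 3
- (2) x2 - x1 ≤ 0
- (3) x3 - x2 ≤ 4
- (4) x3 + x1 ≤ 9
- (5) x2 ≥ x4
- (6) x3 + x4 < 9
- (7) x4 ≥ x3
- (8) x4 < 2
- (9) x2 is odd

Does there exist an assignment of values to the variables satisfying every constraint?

Unsatisfiable

From constraints 1 and 7: x4 ≥ x3 and x3 ≥ 3, so x4 ≥ 3. From constraint 8: x4 ≤ 1. But 1 < 3, so no value of x4 works.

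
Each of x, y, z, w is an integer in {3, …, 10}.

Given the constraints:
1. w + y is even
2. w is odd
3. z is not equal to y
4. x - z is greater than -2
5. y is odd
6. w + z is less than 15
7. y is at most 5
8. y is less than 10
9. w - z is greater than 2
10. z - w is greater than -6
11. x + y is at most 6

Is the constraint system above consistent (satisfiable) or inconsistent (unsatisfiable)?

Try x = 3, y = 3, z = 4, w = 9.
Check constraint 4: x - z = -1; constraint 6: w + z = 13. The remaining constraints are straightforward to verify.

Satisfiable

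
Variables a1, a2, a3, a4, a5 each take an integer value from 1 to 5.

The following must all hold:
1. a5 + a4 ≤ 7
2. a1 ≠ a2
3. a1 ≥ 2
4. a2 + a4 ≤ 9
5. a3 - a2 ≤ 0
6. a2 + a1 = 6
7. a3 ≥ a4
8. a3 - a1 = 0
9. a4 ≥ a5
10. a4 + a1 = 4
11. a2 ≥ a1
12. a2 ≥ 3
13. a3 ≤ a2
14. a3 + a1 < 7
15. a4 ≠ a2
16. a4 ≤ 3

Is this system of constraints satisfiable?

Satisfiable

Setting (a1, a2, a3, a4, a5) = (2, 4, 2, 2, 2) satisfies everything: constraint 1: a5 + a4 = 4; constraint 4: a2 + a4 = 6; constraint 5: a3 - a2 = -2, and the others follow.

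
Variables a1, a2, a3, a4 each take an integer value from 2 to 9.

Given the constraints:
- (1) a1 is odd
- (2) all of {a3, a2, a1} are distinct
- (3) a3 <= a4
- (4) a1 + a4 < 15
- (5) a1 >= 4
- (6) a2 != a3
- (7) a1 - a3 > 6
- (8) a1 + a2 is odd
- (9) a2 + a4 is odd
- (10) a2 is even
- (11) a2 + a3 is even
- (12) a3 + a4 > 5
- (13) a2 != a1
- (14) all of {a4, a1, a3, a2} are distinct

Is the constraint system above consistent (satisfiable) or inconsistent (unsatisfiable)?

Satisfiable

Setting (a1, a2, a3, a4) = (9, 8, 2, 5) satisfies everything: constraint 4: a1 + a4 = 14; constraint 7: a1 - a3 = 7; constraint 12: a3 + a4 = 7, and the others follow.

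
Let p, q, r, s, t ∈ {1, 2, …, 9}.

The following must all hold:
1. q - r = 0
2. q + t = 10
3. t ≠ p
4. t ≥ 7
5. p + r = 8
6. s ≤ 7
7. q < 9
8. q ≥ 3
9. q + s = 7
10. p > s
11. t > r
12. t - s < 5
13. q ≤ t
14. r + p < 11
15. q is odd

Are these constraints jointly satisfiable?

Satisfiable

One satisfying assignment is p = 5, q = 3, r = 3, s = 4, t = 7.
For the less obvious constraints — constraint 1: q - r = 0; constraint 2: q + t = 10 — and the others hold by inspection.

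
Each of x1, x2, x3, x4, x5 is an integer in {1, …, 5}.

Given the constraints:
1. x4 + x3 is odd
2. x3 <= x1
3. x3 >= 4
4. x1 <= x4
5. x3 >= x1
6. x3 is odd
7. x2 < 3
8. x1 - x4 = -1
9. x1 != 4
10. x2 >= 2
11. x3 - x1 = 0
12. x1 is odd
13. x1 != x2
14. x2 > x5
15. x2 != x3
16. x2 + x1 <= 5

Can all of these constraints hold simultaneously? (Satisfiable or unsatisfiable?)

From constraint 10: x2 ≥ 2. From constraints 2 and 3: x1 ≥ x3 ≥ 4. Hence x2 + x1 ≥ 6. But constraint 16 requires x2 + x1 ≤ 5, and 5 < 6. Contradiction.

Unsatisfiable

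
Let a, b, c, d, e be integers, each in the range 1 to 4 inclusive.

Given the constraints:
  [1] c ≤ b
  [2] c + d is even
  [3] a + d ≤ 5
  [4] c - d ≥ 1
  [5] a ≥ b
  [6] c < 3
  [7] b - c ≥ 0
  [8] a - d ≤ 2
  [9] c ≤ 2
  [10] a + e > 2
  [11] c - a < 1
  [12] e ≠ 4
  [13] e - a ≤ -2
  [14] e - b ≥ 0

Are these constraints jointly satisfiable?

Unsatisfiable

Constraints 4, 7, 8, 13, and 14 give d − a ≥ -2, a − e ≥ 2, e − b ≥ 0, b − c ≥ 0, c − d ≥ 1.
Adding all 5 inequalities: the left sides telescope to 0, and the right sides sum to (-2) + 2 + 0 + 0 + 1 = 1. So 0 ≥ 1, which is false.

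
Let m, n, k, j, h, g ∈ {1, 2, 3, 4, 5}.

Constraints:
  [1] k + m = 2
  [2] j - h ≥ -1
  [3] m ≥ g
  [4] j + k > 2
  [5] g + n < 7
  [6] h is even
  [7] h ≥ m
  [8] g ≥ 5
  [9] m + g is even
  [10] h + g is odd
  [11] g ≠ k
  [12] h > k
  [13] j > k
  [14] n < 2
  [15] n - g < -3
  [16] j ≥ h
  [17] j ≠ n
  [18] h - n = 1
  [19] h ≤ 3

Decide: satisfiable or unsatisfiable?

From constraints 3 and 8: m ≥ g and g ≥ 5, so m ≥ 5. From constraints 7 and 19: m ≤ h and h ≤ 3, so m ≤ 3. But 3 < 5, so no value of m works.

Unsatisfiable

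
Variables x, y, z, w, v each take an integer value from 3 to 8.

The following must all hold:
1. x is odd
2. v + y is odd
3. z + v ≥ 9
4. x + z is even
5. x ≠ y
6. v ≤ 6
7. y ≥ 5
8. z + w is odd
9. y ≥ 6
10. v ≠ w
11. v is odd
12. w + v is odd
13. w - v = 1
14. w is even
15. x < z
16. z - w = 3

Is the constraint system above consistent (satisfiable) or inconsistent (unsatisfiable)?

One satisfying assignment is x = 3, y = 6, z = 7, w = 4, v = 3.
For the less obvious constraints — constraint 3: z + v = 10; constraint 13: w - v = 1 — and the others hold by inspection.

Satisfiable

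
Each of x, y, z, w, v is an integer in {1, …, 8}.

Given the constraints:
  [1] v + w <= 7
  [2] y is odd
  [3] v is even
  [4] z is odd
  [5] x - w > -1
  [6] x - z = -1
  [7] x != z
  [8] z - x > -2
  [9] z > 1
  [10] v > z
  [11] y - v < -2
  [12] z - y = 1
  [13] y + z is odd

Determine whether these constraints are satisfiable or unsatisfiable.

Constraint 2 makes y odd and constraint 4 makes z odd, so y + z must be even. Constraint 13 says y + z is odd — contradiction.

Unsatisfiable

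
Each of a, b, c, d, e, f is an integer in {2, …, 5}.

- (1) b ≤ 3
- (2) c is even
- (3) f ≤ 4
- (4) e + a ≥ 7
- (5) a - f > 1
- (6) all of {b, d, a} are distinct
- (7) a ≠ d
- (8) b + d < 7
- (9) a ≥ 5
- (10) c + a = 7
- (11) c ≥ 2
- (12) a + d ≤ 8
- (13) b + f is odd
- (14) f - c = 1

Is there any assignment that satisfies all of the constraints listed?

Take a = 5, b = 2, c = 2, d = 3, e = 5, f = 3. Then constraint 4: e + a = 10; constraint 5: a - f = 2, and every other listed constraint is also met.

Satisfiable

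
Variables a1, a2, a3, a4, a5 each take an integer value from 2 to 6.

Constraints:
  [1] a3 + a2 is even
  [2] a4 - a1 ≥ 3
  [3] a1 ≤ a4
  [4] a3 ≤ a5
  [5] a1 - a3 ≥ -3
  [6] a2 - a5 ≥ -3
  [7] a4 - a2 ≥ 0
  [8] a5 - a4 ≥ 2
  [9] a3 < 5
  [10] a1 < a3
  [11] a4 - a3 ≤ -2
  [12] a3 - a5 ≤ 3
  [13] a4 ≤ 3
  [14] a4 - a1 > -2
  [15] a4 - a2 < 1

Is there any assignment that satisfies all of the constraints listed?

Unsatisfiable

Constraints 2, 5, and 11 give a1 − a3 ≥ -3, a3 − a4 ≥ 2, a4 − a1 ≥ 3.
Adding all 3 inequalities: the left sides telescope to 0, and the right sides sum to (-3) + 2 + 3 = 2. So 0 ≥ 2, which is false.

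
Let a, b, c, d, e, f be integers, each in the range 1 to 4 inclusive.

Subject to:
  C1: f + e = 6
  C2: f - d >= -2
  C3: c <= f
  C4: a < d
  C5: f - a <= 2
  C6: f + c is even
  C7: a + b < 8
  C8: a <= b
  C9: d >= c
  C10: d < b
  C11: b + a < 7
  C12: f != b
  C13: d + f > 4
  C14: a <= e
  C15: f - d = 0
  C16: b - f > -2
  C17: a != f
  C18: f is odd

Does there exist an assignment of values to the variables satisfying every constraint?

Satisfiable

Try a = 1, b = 4, c = 1, d = 3, e = 3, f = 3.
Check constraint 1: f + e = 6; constraint 2: f - d = 0. The remaining constraints are straightforward to verify.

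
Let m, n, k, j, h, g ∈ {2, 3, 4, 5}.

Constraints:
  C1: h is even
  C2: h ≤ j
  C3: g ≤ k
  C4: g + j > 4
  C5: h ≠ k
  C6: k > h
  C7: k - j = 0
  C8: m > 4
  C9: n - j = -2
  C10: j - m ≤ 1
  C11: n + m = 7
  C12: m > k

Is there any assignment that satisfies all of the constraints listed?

Satisfiable

Setting (m, n, k, j, h, g) = (5, 2, 4, 4, 2, 2) satisfies everything: constraint 4: g + j = 6; constraint 7: k - j = 0; constraint 9: n - j = -2, and the others follow.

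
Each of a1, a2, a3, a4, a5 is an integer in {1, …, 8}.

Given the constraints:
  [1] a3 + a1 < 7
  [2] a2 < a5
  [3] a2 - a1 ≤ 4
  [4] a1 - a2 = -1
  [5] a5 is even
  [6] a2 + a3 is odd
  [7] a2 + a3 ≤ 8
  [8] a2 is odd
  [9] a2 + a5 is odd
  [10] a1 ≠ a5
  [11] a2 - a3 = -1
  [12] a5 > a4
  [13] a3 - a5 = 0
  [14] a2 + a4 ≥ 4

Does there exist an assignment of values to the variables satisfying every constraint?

Satisfiable

One satisfying assignment is a1 = 2, a2 = 3, a3 = 4, a4 = 2, a5 = 4.
For the less obvious constraints — constraint 1: a3 + a1 = 6; constraint 3: a2 - a1 = 1 — and the others hold by inspection.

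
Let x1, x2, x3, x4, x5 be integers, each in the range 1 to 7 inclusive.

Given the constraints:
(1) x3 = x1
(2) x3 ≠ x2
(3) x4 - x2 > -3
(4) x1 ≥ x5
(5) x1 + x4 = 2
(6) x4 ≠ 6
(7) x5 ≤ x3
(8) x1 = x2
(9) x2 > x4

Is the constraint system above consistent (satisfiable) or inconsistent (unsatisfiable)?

Unsatisfiable

From constraints 1 and 8, x3 = x1 = x2, so x3 = x2. But constraint 2 says x3 ≠ x2. Contradiction.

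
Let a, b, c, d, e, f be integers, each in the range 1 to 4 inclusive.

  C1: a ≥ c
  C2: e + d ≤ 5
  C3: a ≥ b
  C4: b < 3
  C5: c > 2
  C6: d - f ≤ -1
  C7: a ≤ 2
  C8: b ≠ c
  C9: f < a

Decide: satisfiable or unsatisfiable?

Unsatisfiable

From constraint 5: c ≥ 3. From constraints 1 and 7: c ≤ a and a ≤ 2, so c ≤ 2. But 2 < 3, so no value of c works.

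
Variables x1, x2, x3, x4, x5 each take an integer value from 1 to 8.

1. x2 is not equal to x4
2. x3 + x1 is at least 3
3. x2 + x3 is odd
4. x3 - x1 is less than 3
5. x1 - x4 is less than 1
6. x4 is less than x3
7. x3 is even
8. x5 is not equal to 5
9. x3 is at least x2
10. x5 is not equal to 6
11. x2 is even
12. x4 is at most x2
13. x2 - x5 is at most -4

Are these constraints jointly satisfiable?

Unsatisfiable

Constraint 11 makes x2 even and constraint 7 makes x3 even, so x2 + x3 must be even. Constraint 3 says x2 + x3 is odd — contradiction.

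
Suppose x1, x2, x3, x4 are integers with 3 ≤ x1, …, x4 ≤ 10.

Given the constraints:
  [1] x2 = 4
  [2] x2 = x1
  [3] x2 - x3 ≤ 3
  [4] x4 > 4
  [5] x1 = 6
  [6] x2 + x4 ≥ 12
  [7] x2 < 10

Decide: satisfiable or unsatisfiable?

Unsatisfiable

Constraint 1 fixes x2 = 4 and constraint 5 fixes x1 = 6, but constraint 2 requires x2 = x1. Since 4 ≠ 6, contradiction.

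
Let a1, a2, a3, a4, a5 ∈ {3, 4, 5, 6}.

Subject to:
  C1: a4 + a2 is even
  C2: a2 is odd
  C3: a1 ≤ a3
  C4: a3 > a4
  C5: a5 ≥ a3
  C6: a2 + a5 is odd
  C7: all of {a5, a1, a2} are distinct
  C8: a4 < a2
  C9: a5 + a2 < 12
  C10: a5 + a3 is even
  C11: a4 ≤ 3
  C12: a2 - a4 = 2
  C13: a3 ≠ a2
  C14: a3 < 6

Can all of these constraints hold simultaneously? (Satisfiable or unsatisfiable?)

Satisfiable

Try a1 = 3, a2 = 5, a3 = 4, a4 = 3, a5 = 4.
Check constraint 9: a5 + a2 = 9; constraint 12: a2 - a4 = 2. The remaining constraints are straightforward to verify.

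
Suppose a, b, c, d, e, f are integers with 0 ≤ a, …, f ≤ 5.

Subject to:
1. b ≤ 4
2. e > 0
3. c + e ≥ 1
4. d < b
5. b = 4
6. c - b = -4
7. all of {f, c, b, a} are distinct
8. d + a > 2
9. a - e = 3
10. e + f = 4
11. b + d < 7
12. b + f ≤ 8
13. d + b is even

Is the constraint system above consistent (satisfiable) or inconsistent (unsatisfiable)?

Take a = 5, b = 4, c = 0, d = 0, e = 2, f = 2. Then constraint 3: c + e = 2; constraint 6: c - b = -4; constraint 8: d + a = 5, and every other listed constraint is also met.

Satisfiable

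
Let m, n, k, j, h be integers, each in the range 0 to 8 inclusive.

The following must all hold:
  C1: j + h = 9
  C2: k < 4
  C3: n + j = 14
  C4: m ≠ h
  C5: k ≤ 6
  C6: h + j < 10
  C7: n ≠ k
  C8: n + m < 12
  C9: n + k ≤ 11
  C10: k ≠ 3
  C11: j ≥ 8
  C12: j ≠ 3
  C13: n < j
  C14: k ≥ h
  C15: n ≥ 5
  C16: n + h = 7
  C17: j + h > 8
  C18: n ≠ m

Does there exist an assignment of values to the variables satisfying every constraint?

Satisfiable

Setting (m, n, k, j, h) = (3, 6, 2, 8, 1) satisfies everything: constraint 1: j + h = 9; constraint 3: n + j = 14; constraint 6: h + j = 9, and the others follow.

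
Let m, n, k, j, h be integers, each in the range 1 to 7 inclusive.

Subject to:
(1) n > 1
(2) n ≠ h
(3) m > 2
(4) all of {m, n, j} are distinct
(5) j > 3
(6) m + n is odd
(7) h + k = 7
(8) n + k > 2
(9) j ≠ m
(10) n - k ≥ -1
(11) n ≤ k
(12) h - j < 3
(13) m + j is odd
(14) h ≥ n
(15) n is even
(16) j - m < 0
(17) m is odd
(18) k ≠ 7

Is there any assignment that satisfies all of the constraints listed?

Satisfiable

One satisfying assignment is m = 5, n = 2, k = 2, j = 4, h = 5.
For the less obvious constraints — constraint 7: h + k = 7; constraint 8: n + k = 4 — and the others hold by inspection.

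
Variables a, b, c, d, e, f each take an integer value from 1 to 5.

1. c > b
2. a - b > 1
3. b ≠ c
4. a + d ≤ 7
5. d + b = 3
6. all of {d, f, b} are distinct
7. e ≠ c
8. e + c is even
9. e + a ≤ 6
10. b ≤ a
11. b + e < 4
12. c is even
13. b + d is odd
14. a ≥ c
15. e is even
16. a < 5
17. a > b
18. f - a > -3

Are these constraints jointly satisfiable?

Satisfiable

One satisfying assignment is a = 4, b = 1, c = 4, d = 2, e = 2, f = 4.
For the less obvious constraints — constraint 2: a - b = 3; constraint 4: a + d = 6; constraint 5: d + b = 3 — and the others hold by inspection.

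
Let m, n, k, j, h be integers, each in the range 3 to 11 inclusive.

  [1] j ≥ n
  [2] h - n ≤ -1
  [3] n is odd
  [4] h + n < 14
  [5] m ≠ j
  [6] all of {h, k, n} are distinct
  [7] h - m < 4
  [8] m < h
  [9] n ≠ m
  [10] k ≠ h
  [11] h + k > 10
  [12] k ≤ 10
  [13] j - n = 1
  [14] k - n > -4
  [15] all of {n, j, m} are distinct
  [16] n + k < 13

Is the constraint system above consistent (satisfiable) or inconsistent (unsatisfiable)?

One satisfying assignment is m = 3, n = 7, k = 5, j = 8, h = 6.
For the less obvious constraints — constraint 2: h - n = -1; constraint 4: h + n = 13 — and the others hold by inspection.

Satisfiable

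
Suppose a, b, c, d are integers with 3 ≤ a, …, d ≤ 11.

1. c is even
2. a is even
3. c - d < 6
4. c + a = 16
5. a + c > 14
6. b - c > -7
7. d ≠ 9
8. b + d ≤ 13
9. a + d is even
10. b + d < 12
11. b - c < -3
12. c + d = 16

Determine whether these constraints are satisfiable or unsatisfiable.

Satisfiable

Try a = 6, b = 4, c = 10, d = 6.
Check constraint 3: c - d = 4; constraint 4: c + a = 16. The remaining constraints are straightforward to verify.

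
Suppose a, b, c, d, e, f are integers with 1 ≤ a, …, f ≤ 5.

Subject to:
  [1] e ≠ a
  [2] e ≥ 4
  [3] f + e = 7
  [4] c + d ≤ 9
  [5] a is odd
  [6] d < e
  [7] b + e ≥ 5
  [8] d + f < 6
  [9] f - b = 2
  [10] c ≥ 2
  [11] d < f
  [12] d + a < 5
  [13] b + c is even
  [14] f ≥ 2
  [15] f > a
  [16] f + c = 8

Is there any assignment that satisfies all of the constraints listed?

Try a = 1, b = 1, c = 5, d = 1, e = 4, f = 3.
Check constraint 3: f + e = 7; constraint 4: c + d = 6. The remaining constraints are straightforward to verify.

Satisfiable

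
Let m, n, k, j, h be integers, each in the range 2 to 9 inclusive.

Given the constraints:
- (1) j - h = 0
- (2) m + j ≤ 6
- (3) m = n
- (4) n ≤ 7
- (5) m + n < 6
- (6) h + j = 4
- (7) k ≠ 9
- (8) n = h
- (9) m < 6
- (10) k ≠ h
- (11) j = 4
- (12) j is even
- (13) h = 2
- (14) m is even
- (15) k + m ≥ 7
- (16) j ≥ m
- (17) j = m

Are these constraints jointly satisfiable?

Unsatisfiable

Constraint 11 fixes j = 4 and constraint 13 fixes h = 2. Constraints 3, 8, and 17 give j = m = n = h, so j = h. But 4 ≠ 2 — contradiction.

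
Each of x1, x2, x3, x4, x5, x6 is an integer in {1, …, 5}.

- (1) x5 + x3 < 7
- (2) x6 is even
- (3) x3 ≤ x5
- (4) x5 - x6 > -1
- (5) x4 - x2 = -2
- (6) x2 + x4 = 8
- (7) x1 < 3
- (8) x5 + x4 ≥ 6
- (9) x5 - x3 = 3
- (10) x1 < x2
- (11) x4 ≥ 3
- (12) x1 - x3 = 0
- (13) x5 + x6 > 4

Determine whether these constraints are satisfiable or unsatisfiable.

Setting (x1, x2, x3, x4, x5, x6) = (1, 5, 1, 3, 4, 2) satisfies everything: constraint 1: x5 + x3 = 5; constraint 4: x5 - x6 = 2, and the others follow.

Satisfiable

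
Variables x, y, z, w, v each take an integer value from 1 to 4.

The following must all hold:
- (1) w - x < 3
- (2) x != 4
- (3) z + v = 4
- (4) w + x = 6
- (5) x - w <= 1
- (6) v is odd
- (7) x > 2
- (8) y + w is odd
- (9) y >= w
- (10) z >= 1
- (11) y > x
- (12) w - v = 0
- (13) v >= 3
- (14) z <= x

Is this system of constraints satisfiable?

Satisfiable

One satisfying assignment is x = 3, y = 4, z = 1, w = 3, v = 3.
For the less obvious constraints — constraint 1: w - x = 0; constraint 3: z + v = 4 — and the others hold by inspection.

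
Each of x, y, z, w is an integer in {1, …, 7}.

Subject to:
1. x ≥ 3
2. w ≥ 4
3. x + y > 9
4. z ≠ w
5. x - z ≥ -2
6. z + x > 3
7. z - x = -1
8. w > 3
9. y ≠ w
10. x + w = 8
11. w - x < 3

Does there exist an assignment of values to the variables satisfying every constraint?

Satisfiable

Try x = 3, y = 7, z = 2, w = 5.
Check constraint 3: x + y = 10; constraint 5: x - z = 1. The remaining constraints are straightforward to verify.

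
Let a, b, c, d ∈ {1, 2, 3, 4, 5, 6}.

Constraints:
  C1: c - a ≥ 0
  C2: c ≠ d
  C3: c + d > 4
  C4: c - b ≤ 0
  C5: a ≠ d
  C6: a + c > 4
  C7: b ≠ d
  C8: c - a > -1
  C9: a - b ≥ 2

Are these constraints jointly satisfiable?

Constraints 1, 4, and 9 give c − a ≥ 0, a − b ≥ 2, b − c ≥ 0.
Adding all 3 inequalities: the left sides telescope to 0, and the right sides sum to 0 + 2 + 0 = 2. So 0 ≥ 2, which is false.

Unsatisfiable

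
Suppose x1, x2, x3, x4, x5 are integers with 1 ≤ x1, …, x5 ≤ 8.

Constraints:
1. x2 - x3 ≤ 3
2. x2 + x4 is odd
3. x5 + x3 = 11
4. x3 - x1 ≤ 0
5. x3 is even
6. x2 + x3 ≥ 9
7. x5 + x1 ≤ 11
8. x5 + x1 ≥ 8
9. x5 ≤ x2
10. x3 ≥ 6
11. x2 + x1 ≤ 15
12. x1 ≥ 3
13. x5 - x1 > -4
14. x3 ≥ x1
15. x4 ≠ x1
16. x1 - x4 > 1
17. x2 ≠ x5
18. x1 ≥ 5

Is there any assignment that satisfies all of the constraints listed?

Satisfiable

The assignment x1 = 6, x2 = 6, x3 = 6, x4 = 3, x5 = 5 works:
  constraint 1 holds since x2 - x3 = 0.
  constraint 3 holds since x5 + x3 = 11.
The rest check out directly.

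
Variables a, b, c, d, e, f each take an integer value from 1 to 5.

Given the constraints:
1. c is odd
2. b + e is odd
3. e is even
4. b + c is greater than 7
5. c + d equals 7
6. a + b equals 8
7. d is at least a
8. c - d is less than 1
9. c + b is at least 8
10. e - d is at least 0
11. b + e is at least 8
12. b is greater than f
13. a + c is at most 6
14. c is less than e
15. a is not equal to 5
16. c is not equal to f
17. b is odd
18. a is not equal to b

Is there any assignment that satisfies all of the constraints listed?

The assignment a = 3, b = 5, c = 3, d = 4, e = 4, f = 4 works:
  constraint 4 holds since b + c = 8.
  constraint 5 holds since c + d = 7.
The rest check out directly.

Satisfiable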